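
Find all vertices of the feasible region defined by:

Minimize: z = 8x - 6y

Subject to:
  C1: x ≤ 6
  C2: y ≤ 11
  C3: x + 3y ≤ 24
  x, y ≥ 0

(0, 0), (6, 0), (6, 6), (0, 8)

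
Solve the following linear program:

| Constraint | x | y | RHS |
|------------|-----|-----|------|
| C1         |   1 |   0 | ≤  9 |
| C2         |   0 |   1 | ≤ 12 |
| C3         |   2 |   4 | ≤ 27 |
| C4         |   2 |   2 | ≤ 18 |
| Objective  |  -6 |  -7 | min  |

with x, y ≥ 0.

Evaluate the objective at each vertex of the feasible region:
  z(0, 0) = 0
  z(9, 0) = -54
  z(4.5, 4.5) = -58.5  ←
  z(0, 6.75) = -47.25
The minimum is at x = 4.5, y = 4.5.

x = 4.5, y = 4.5, z = -58.5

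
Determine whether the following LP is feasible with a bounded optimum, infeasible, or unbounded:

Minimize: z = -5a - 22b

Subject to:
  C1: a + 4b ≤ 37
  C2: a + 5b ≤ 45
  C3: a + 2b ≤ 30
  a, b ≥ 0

Feasible with a bounded optimal solution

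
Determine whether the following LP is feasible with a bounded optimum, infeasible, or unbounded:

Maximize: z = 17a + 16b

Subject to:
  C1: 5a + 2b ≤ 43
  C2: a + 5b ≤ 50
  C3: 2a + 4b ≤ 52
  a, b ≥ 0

Feasible with a bounded optimal solution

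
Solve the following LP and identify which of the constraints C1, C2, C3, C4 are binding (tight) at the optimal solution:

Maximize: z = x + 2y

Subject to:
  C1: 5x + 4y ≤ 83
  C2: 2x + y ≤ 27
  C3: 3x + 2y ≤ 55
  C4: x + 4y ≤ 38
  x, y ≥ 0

At x = 10, y = 7, compute slack b - a·x for each constraint:
  C1: 83 − 78 = 5  (slack)
  C2: 27 − 27 = 0  (binding)
  C3: 55 − 44 = 11  (slack)
  C4: 38 − 38 = 0  (binding)

Optimal: x = 10, y = 7
Binding: C2, C4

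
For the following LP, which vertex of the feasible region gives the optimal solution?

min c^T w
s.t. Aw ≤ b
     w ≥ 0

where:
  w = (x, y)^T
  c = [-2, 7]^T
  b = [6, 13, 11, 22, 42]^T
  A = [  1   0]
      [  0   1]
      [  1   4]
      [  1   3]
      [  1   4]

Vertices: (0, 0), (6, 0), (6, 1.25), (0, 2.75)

Evaluate the objective at each vertex of the feasible region:
  z(0, 0) = 0
  z(6, 0) = -12  ←
  z(6, 1.25) = -3.25
  z(0, 2.75) = 19.25
The minimum is at x = 6, y = 0.

(6, 0)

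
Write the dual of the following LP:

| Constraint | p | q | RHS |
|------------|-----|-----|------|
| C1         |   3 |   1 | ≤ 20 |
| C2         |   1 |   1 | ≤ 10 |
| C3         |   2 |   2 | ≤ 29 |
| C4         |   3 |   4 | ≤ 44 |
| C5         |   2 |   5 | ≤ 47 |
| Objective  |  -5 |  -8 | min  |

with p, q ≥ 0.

Primal min cᵀx s.t. Ax ≤ b, x ≥ 0  →  Dual max −bᵀy s.t. Aᵀy ≥ −c, y ≥ 0.

Maximize: z = -20y1 - 10y2 - 29y3 - 44y4 - 47y5

Subject to:
  3y1 + y2 + 2y3 + 3y4 + 2y5 ≥ 5
  y1 + y2 + 2y3 + 4y4 + 5y5 ≥ 8
  y1, y2, y3, y4, y5 ≥ 0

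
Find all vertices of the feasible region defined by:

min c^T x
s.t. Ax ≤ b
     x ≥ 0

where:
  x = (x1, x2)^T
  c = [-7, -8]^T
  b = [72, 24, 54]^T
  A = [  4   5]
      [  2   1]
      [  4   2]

(0, 0), (12, 0), (8, 8), (0, 14.4)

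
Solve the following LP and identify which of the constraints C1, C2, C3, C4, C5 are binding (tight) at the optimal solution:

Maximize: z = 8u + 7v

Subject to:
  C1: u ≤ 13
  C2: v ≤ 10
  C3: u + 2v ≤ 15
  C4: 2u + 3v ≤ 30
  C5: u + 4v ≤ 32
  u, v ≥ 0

At u = 13, v = 1, compute slack b - a·x for each constraint:
  C1: 13 − 13 = 0  (binding)
  C2: 10 − 1 = 9  (slack)
  C3: 15 − 15 = 0  (binding)
  C4: 30 − 29 = 1  (slack)
  C5: 32 − 17 = 15  (slack)

Optimal: u = 13, v = 1
Binding: C1, C3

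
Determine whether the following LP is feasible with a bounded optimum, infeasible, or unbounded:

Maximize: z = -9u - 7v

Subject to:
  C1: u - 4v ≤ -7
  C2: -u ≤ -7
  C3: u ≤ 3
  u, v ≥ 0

Infeasible (no feasible solution exists)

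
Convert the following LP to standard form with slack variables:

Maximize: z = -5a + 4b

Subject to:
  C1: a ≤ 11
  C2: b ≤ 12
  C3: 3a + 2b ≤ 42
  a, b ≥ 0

max z = -5a + 4b

s.t.
  a + s1 = 11
  b + s2 = 12
  3a + 2b + s3 = 42
  a, b, s1, s2, s3 ≥ 0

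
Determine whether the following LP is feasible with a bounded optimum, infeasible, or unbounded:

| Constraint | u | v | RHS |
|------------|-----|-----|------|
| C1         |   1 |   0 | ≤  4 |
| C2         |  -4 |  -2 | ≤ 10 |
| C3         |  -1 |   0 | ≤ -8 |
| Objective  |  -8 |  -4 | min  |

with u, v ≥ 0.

Infeasible (no feasible solution exists)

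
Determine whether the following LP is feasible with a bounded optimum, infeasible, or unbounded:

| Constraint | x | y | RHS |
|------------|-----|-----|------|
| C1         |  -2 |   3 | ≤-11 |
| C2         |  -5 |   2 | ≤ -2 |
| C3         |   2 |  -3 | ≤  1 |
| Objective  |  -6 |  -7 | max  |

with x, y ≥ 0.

Infeasible (no feasible solution exists)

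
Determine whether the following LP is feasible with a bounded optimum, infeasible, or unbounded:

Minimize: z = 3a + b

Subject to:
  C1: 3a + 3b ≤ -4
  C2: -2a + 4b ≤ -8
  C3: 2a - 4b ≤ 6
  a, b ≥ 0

Infeasible (no feasible solution exists)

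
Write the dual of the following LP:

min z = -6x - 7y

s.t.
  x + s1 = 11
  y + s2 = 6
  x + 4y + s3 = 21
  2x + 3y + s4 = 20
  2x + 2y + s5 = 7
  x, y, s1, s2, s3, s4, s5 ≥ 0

Primal min cᵀx s.t. Ax ≤ b, x ≥ 0  →  Dual max −bᵀy s.t. Aᵀy ≥ −c, y ≥ 0.

Maximize: z = -11y1 - 6y2 - 21y3 - 20y4 - 7y5

Subject to:
  y1 + y3 + 2y4 + 2y5 ≥ 6
  y2 + 4y3 + 3y4 + 2y5 ≥ 7
  y1, y2, y3, y4, y5 ≥ 0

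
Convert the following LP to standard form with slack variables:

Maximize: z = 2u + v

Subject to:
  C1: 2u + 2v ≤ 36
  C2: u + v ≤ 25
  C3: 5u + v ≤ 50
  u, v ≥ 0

max z = 2u + v

s.t.
  2u + 2v + s1 = 36
  u + v + s2 = 25
  5u + v + s3 = 50
  u, v, s1, s2, s3 ≥ 0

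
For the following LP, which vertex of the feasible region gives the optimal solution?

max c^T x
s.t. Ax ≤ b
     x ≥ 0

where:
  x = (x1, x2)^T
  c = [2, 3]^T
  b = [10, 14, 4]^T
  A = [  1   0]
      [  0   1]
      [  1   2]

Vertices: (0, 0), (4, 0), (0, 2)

Evaluate the objective at each vertex of the feasible region:
  z(0, 0) = 0
  z(4, 0) = 8  ←
  z(0, 2) = 6
The maximum is at x1 = 4, x2 = 0.

(4, 0)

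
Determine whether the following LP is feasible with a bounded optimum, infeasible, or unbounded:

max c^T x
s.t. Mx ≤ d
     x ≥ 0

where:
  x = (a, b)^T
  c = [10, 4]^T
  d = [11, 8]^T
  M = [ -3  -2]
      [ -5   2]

Unbounded (objective can increase without bound)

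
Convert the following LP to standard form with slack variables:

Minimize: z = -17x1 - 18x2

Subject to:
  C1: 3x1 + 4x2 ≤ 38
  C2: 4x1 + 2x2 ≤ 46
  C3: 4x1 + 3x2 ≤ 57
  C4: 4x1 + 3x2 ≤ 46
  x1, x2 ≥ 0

min z = -17x1 - 18x2

s.t.
  3x1 + 4x2 + s1 = 38
  4x1 + 2x2 + s2 = 46
  4x1 + 3x2 + s3 = 57
  4x1 + 3x2 + s4 = 46
  x1, x2, s1, s2, s3, s4 ≥ 0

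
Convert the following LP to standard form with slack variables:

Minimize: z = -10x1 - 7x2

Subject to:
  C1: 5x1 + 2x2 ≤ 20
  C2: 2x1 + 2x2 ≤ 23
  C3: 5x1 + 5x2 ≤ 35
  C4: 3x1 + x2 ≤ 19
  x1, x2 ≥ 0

min z = -10x1 - 7x2

s.t.
  5x1 + 2x2 + s1 = 20
  2x1 + 2x2 + s2 = 23
  5x1 + 5x2 + s3 = 35
  3x1 + x2 + s4 = 19
  x1, x2, s1, s2, s3, s4 ≥ 0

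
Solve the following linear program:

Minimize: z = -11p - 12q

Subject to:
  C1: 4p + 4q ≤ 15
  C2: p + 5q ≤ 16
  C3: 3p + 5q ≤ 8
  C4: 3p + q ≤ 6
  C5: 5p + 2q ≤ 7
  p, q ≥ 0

Evaluate the objective at each vertex of the feasible region:
  z(0, 0) = 0
  z(1.4, 0) = -15.4
  z(1, 1) = -23  ←
  z(0, 1.6) = -19.2
The minimum is at p = 1, q = 1.

p = 1, q = 1, z = -23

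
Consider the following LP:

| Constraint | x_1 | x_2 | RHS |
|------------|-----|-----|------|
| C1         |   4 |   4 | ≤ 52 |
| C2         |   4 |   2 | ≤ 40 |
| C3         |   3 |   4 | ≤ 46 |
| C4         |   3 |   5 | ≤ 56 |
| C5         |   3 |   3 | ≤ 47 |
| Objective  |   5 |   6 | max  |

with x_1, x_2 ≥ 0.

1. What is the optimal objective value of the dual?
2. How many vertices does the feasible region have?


1. 72
2. 6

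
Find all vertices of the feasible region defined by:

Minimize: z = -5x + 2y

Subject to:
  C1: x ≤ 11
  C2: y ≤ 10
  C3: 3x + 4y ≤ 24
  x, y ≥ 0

(0, 0), (8, 0), (0, 6)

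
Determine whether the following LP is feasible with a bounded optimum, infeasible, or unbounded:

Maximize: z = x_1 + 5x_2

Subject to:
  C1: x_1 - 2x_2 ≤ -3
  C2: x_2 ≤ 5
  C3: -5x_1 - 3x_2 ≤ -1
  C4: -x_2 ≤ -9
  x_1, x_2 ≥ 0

Infeasible (no feasible solution exists)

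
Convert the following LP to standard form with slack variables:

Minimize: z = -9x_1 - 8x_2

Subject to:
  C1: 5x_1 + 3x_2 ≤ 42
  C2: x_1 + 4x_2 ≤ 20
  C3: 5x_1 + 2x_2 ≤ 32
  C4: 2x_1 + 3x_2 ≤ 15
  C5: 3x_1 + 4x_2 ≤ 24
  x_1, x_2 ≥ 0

min z = -9x_1 - 8x_2

s.t.
  5x_1 + 3x_2 + s1 = 42
  x_1 + 4x_2 + s2 = 20
  5x_1 + 2x_2 + s3 = 32
  2x_1 + 3x_2 + s4 = 15
  3x_1 + 4x_2 + s5 = 24
  x_1, x_2, s1, s2, s3, s4, s5 ≥ 0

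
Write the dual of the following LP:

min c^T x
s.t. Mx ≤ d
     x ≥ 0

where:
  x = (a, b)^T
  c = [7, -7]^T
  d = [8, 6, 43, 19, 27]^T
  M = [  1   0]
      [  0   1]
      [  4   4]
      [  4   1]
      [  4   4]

Primal min cᵀx s.t. Ax ≤ b, x ≥ 0  →  Dual max −bᵀy s.t. Aᵀy ≥ −c, y ≥ 0.

Maximize: z = -8y1 - 6y2 - 43y3 - 19y4 - 27y5

Subject to:
  y1 + 4y3 + 4y4 + 4y5 ≥ -7
  y2 + 4y3 + y4 + 4y5 ≥ 7
  y1, y2, y3, y4, y5 ≥ 0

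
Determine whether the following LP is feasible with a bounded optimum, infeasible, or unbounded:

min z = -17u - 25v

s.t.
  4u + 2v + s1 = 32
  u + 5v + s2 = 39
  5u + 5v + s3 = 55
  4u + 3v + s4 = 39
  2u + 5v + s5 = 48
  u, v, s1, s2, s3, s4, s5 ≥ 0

Feasible with a bounded optimal solution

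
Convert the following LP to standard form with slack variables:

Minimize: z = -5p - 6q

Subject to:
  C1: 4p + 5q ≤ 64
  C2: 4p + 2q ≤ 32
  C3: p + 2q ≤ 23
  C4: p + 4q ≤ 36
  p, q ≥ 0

min z = -5p - 6q

s.t.
  4p + 5q + s1 = 64
  4p + 2q + s2 = 32
  p + 2q + s3 = 23
  p + 4q + s4 = 36
  p, q, s1, s2, s3, s4 ≥ 0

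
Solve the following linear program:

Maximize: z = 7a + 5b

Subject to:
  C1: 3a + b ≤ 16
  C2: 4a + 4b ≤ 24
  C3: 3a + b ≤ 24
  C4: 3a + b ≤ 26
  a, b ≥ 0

Evaluate the objective at each vertex of the feasible region:
  z(0, 0) = 0
  z(5.333, 0) = 37.33
  z(5, 1) = 40  ←
  z(0, 6) = 30
The maximum is at a = 5, b = 1.

a = 5, b = 1, z = 40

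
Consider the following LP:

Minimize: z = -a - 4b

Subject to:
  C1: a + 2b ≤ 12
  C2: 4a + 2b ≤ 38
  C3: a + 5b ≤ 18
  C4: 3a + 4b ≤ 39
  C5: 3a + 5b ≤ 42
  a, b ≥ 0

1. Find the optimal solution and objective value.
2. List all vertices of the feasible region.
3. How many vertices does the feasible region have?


1. a = 8, b = 2, z = -16
2. (0, 0), (9.5, 0), (8.667, 1.667), (8, 2), (0, 3.6)
3. 5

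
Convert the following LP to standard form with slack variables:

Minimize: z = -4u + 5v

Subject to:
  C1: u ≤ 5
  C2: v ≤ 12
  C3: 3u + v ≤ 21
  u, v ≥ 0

min z = -4u + 5v

s.t.
  u + s1 = 5
  v + s2 = 12
  3u + v + s3 = 21
  u, v, s1, s2, s3 ≥ 0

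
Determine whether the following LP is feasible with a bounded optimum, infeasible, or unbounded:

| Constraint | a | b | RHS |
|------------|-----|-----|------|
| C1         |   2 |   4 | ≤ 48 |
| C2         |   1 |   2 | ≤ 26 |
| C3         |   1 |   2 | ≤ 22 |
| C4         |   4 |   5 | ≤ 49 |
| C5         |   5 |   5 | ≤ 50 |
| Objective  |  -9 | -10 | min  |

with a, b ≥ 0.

Feasible with a bounded optimal solution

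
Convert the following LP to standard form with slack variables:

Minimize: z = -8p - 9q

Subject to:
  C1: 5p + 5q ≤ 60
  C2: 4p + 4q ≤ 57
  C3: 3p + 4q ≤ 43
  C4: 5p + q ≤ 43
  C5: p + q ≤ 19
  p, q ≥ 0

min z = -8p - 9q

s.t.
  5p + 5q + s1 = 60
  4p + 4q + s2 = 57
  3p + 4q + s3 = 43
  5p + q + s4 = 43
  p + q + s5 = 19
  p, q, s1, s2, s3, s4, s5 ≥ 0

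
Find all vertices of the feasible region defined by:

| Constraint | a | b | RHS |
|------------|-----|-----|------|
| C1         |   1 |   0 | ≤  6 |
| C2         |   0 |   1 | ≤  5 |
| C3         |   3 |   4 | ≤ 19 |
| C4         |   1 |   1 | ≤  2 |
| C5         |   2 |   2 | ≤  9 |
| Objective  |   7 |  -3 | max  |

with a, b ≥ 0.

(0, 0), (2, 0), (0, 2)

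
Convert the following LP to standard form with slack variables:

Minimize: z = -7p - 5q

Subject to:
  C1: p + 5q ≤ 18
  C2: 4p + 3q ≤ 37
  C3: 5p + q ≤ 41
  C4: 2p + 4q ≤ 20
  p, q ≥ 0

min z = -7p - 5q

s.t.
  p + 5q + s1 = 18
  4p + 3q + s2 = 37
  5p + q + s3 = 41
  2p + 4q + s4 = 20
  p, q, s1, s2, s3, s4 ≥ 0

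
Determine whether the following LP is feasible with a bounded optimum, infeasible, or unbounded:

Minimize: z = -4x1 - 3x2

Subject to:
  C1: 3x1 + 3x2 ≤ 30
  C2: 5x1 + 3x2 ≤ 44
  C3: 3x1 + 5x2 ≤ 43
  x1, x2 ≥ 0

Feasible with a bounded optimal solution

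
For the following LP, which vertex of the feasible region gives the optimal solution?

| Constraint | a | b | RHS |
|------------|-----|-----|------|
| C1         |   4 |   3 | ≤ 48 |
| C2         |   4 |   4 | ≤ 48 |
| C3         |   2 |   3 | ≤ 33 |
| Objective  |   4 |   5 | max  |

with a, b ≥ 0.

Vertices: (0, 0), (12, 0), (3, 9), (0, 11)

Evaluate the objective at each vertex of the feasible region:
  z(0, 0) = 0
  z(12, 0) = 48
  z(3, 9) = 57  ←
  z(0, 11) = 55
The maximum is at a = 3, b = 9.

(3, 9)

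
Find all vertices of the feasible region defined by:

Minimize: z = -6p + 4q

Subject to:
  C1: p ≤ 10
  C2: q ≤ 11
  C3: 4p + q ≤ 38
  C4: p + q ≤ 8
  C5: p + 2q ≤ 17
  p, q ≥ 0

(0, 0), (8, 0), (0, 8)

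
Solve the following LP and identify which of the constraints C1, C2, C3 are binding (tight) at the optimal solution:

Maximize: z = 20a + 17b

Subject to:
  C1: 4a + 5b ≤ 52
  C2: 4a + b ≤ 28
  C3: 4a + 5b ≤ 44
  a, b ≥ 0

At a = 6, b = 4, compute slack b - a·x for each constraint:
  C1: 52 − 44 = 8  (slack)
  C2: 28 − 28 = 0  (binding)
  C3: 44 − 44 = 0  (binding)

Optimal: a = 6, b = 4
Binding: C2, C3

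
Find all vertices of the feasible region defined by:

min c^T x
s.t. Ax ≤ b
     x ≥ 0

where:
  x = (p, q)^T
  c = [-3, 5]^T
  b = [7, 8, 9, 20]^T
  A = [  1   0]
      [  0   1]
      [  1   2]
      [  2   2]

(0, 0), (7, 0), (7, 1), (0, 4.5)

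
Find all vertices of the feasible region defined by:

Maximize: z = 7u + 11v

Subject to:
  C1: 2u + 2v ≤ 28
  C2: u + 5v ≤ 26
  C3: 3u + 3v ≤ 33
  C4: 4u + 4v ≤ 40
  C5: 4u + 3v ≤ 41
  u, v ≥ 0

(0, 0), (10, 0), (6, 4), (0, 5.2)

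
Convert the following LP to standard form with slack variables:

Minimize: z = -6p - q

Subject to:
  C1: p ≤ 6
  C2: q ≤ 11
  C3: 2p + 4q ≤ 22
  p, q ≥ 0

min z = -6p - q

s.t.
  p + s1 = 6
  q + s2 = 11
  2p + 4q + s3 = 22
  p, q, s1, s2, s3 ≥ 0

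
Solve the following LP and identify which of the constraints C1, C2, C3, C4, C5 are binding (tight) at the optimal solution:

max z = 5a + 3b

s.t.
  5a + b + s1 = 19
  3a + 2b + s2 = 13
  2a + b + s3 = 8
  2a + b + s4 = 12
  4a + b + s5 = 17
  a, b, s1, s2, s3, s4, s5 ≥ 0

At a = 3, b = 2, compute slack b - a·x for each constraint:
  C1: 19 − 17 = 2  (slack)
  C2: 13 − 13 = 0  (binding)
  C3: 8 − 8 = 0  (binding)
  C4: 12 − 8 = 4  (slack)
  C5: 17 − 14 = 3  (slack)

Optimal: a = 3, b = 2
Binding: C2, C3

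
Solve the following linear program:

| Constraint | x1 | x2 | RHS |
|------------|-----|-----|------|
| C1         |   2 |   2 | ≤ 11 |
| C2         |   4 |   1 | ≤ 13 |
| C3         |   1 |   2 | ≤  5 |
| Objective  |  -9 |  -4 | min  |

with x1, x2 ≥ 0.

Evaluate the objective at each vertex of the feasible region:
  z(0, 0) = 0
  z(3.25, 0) = -29.25
  z(3, 1) = -31  ←
  z(0, 2.5) = -10
The minimum is at x1 = 3, x2 = 1.

x1 = 3, x2 = 1, z = -31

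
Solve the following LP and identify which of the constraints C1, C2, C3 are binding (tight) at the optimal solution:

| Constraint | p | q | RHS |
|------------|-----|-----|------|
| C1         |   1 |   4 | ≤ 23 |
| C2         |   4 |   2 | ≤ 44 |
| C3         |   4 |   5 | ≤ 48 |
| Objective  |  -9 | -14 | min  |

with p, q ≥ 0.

At p = 7, q = 4, compute slack b - a·x for each constraint:
  C1: 23 − 23 = 0  (binding)
  C2: 44 − 36 = 8  (slack)
  C3: 48 − 48 = 0  (binding)

Optimal: p = 7, q = 4
Binding: C1, C3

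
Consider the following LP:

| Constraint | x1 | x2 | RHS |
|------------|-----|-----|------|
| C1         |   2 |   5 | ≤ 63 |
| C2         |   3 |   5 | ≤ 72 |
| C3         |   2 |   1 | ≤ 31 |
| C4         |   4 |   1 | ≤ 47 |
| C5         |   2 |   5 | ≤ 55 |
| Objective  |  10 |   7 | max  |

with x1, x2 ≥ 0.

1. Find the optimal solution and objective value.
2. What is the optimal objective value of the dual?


1. x1 = 10, x2 = 7, z = 149
2. 149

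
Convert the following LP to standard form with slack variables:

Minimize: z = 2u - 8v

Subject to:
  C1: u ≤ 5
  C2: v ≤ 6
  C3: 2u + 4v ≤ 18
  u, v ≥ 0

min z = 2u - 8v

s.t.
  u + s1 = 5
  v + s2 = 6
  2u + 4v + s3 = 18
  u, v, s1, s2, s3 ≥ 0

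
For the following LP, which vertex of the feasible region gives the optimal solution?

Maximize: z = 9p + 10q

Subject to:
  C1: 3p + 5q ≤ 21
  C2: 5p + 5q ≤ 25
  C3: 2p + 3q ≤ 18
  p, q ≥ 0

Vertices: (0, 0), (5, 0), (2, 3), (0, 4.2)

Evaluate the objective at each vertex of the feasible region:
  z(0, 0) = 0
  z(5, 0) = 45
  z(2, 3) = 48  ←
  z(0, 4.2) = 42
The maximum is at p = 2, q = 3.

(2, 3)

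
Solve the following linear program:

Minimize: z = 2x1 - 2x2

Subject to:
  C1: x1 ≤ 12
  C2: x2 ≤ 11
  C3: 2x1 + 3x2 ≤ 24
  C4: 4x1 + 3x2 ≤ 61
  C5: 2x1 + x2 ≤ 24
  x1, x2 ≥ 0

Evaluate the objective at each vertex of the feasible region:
  z(0, 0) = 0
  z(12, 0) = 24
  z(0, 8) = -16  ←
The minimum is at x1 = 0, x2 = 8.

x1 = 0, x2 = 8, z = -16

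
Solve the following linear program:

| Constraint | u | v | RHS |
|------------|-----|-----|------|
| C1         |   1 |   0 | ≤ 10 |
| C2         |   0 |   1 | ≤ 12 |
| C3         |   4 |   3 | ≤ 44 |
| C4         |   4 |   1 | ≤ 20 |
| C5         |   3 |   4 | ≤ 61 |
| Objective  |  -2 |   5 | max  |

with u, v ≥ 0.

Evaluate the objective at each vertex of the feasible region:
  z(0, 0) = 0
  z(5, 0) = -10
  z(2, 12) = 56
  z(0, 12) = 60  ←
The maximum is at u = 0, v = 12.

u = 0, v = 12, z = 60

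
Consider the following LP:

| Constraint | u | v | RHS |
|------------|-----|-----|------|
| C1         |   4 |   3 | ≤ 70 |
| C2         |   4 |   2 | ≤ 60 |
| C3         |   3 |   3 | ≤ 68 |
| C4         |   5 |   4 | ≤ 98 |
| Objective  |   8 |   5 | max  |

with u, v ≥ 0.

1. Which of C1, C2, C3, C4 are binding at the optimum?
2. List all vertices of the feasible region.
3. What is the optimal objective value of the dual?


1. C1, C2
2. (0, 0), (15, 0), (10, 10), (2, 20.67), (0, 22.67)
3. 130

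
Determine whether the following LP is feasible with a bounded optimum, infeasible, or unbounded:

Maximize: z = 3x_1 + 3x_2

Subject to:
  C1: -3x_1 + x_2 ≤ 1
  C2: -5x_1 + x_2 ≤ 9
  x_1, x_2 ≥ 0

Unbounded (objective can increase without bound)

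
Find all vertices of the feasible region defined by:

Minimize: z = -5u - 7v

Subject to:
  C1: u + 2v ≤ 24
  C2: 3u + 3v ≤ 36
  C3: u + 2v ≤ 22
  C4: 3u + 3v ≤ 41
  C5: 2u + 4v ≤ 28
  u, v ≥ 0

(0, 0), (12, 0), (10, 2), (0, 7)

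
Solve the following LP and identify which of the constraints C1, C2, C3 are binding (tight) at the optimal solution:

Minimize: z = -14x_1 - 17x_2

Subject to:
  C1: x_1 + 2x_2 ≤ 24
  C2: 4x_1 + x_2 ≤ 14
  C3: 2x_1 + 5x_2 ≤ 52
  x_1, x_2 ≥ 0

At x_1 = 1, x_2 = 10, compute slack b - a·x for each constraint:
  C1: 24 − 21 = 3  (slack)
  C2: 14 − 14 = 0  (binding)
  C3: 52 − 52 = 0  (binding)

Optimal: x_1 = 1, x_2 = 10
Binding: C2, C3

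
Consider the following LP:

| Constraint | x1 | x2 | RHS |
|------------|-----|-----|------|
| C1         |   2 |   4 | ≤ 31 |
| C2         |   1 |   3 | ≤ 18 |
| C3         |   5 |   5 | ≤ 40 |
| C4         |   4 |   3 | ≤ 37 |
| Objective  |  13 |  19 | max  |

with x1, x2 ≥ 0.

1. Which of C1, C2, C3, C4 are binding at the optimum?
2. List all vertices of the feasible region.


1. C2, C3
2. (0, 0), (8, 0), (3, 5), (0, 6)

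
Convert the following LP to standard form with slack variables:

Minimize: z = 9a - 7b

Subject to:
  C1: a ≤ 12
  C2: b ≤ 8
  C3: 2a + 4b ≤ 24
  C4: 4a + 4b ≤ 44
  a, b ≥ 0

min z = 9a - 7b

s.t.
  a + s1 = 12
  b + s2 = 8
  2a + 4b + s3 = 24
  4a + 4b + s4 = 44
  a, b, s1, s2, s3, s4 ≥ 0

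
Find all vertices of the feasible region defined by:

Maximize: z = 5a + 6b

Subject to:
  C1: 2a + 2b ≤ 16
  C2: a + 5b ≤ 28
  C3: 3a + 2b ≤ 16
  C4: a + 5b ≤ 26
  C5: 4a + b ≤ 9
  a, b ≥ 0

(0, 0), (2.25, 0), (1, 5), (0, 5.2)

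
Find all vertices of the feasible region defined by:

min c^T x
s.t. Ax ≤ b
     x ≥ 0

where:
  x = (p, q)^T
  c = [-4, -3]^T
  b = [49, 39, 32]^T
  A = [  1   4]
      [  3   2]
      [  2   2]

(0, 0), (13, 0), (7, 9), (5, 11), (0, 12.25)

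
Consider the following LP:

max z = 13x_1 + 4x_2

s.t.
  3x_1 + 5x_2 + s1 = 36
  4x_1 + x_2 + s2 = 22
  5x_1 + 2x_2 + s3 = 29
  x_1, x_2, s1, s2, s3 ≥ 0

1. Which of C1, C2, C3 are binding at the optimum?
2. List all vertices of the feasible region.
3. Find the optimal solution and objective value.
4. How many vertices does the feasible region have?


1. C2, C3
2. (0, 0), (5.5, 0), (5, 2), (3.842, 4.895), (0, 7.2)
3. x_1 = 5, x_2 = 2, z = 73
4. 5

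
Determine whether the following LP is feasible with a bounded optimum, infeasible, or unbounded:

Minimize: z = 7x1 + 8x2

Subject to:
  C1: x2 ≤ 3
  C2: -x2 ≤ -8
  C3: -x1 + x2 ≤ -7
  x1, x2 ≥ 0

Infeasible (no feasible solution exists)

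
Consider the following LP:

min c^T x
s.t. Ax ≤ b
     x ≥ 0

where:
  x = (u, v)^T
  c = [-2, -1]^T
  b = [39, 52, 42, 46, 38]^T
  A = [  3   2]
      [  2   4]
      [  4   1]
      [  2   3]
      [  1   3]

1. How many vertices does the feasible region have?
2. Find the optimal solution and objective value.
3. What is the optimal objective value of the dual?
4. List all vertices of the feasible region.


1. 6
2. u = 9, v = 6, z = -24
3. -24
4. (0, 0), (10.5, 0), (9, 6), (6.5, 9.75), (2, 12), (0, 12.67)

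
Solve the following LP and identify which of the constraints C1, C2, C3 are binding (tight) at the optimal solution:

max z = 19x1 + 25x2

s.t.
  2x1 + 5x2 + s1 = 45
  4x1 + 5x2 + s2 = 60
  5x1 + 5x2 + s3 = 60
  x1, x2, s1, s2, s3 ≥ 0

At x1 = 5, x2 = 7, compute slack b - a·x for each constraint:
  C1: 45 − 45 = 0  (binding)
  C2: 60 − 55 = 5  (slack)
  C3: 60 − 60 = 0  (binding)

Optimal: x1 = 5, x2 = 7
Binding: C1, C3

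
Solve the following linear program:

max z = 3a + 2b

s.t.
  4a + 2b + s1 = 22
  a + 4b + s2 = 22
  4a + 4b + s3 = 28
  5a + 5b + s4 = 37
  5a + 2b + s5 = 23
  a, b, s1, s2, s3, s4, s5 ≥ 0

Evaluate the objective at each vertex of the feasible region:
  z(0, 0) = 0
  z(4.6, 0) = 13.8
  z(3, 4) = 17  ←
  z(2, 5) = 16
  z(0, 5.5) = 11
The maximum is at a = 3, b = 4.

a = 3, b = 4, z = 17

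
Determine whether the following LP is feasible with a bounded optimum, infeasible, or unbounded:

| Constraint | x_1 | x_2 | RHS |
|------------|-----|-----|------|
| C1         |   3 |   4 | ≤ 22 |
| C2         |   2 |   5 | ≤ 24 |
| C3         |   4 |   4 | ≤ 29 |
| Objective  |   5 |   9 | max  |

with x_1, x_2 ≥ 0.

Feasible with a bounded optimal solution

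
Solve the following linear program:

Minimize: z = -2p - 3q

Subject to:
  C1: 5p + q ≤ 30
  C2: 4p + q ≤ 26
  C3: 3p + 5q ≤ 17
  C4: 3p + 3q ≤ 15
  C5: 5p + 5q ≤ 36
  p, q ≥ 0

Evaluate the objective at each vertex of the feasible region:
  z(0, 0) = 0
  z(5, 0) = -10
  z(4, 1) = -11  ←
  z(0, 3.4) = -10.2
The minimum is at p = 4, q = 1.

p = 4, q = 1, z = -11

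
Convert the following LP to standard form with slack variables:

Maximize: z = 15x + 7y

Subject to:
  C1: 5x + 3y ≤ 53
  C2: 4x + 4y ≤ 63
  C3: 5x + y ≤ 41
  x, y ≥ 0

max z = 15x + 7y

s.t.
  5x + 3y + s1 = 53
  4x + 4y + s2 = 63
  5x + y + s3 = 41
  x, y, s1, s2, s3 ≥ 0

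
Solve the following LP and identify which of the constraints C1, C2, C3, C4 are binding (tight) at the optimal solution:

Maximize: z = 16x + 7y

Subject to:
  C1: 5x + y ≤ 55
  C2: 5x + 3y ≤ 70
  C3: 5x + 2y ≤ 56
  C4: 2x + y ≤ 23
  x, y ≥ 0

At x = 10, y = 3, compute slack b - a·x for each constraint:
  C1: 55 − 53 = 2  (slack)
  C2: 70 − 59 = 11  (slack)
  C3: 56 − 56 = 0  (binding)
  C4: 23 − 23 = 0  (binding)

Optimal: x = 10, y = 3
Binding: C3, C4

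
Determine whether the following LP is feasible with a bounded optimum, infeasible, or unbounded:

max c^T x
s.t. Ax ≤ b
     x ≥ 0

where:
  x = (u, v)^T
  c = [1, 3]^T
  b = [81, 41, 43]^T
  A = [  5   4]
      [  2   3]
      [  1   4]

Feasible with a bounded optimal solution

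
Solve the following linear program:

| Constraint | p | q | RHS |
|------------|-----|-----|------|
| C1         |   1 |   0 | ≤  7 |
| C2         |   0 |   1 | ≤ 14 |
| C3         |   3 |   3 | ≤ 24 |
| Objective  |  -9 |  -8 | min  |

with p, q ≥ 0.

Evaluate the objective at each vertex of the feasible region:
  z(0, 0) = 0
  z(7, 0) = -63
  z(7, 1) = -71  ←
  z(0, 8) = -64
The minimum is at p = 7, q = 1.

p = 7, q = 1, z = -71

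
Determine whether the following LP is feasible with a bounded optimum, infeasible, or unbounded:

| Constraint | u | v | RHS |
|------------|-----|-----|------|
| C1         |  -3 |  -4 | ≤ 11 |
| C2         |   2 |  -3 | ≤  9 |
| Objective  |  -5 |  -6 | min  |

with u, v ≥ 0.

Unbounded (objective can decrease without bound)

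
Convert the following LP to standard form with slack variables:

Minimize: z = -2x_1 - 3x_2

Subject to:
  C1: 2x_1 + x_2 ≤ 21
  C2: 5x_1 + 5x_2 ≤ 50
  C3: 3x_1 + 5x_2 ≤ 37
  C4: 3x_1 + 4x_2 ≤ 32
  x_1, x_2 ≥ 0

min z = -2x_1 - 3x_2

s.t.
  2x_1 + x_2 + s1 = 21
  5x_1 + 5x_2 + s2 = 50
  3x_1 + 5x_2 + s3 = 37
  3x_1 + 4x_2 + s4 = 32
  x_1, x_2, s1, s2, s3, s4 ≥ 0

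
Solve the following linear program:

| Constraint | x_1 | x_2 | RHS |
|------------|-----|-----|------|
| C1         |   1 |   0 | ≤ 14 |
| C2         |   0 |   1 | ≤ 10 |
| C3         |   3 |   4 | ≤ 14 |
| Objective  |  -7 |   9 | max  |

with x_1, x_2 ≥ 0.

Evaluate the objective at each vertex of the feasible region:
  z(0, 0) = 0
  z(4.667, 0) = -32.67
  z(0, 3.5) = 31.5  ←
The maximum is at x_1 = 0, x_2 = 3.5.

x_1 = 0, x_2 = 3.5, z = 31.5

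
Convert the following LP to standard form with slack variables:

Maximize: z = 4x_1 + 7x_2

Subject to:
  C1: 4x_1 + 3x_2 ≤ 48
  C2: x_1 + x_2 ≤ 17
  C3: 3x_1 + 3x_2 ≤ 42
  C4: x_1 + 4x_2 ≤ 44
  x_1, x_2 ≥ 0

max z = 4x_1 + 7x_2

s.t.
  4x_1 + 3x_2 + s1 = 48
  x_1 + x_2 + s2 = 17
  3x_1 + 3x_2 + s3 = 42
  x_1 + 4x_2 + s4 = 44
  x_1, x_2, s1, s2, s3, s4 ≥ 0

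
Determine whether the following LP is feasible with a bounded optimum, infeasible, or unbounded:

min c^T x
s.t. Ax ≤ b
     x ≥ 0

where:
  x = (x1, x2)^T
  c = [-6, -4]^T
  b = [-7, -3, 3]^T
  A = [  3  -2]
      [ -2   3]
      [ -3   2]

Infeasible (no feasible solution exists)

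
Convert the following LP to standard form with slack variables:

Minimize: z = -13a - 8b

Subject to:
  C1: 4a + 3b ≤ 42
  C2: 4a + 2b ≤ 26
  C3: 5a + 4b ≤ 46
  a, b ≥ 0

min z = -13a - 8b

s.t.
  4a + 3b + s1 = 42
  4a + 2b + s2 = 26
  5a + 4b + s3 = 46
  a, b, s1, s2, s3 ≥ 0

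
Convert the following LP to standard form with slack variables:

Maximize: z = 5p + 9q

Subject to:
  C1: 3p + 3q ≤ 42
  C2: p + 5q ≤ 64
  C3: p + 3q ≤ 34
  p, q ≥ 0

max z = 5p + 9q

s.t.
  3p + 3q + s1 = 42
  p + 5q + s2 = 64
  p + 3q + s3 = 34
  p, q, s1, s2, s3 ≥ 0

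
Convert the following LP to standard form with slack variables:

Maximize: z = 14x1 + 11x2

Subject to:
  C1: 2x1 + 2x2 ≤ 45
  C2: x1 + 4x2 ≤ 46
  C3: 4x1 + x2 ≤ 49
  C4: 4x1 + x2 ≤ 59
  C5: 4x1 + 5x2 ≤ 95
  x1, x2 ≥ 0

max z = 14x1 + 11x2

s.t.
  2x1 + 2x2 + s1 = 45
  x1 + 4x2 + s2 = 46
  4x1 + x2 + s3 = 49
  4x1 + x2 + s4 = 59
  4x1 + 5x2 + s5 = 95
  x1, x2, s1, s2, s3, s4, s5 ≥ 0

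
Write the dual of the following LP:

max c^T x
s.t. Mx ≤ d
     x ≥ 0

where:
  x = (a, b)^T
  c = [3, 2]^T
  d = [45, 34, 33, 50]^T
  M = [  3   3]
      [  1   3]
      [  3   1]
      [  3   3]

Primal max cᵀx s.t. Ax ≤ b, x ≥ 0  →  Dual min bᵀy s.t. Aᵀy ≥ c, y ≥ 0.

Minimize: z = 45y1 + 34y2 + 33y3 + 50y4

Subject to:
  3y1 + y2 + 3y3 + 3y4 ≥ 3
  3y1 + 3y2 + y3 + 3y4 ≥ 2
  y1, y2, y3, y4 ≥ 0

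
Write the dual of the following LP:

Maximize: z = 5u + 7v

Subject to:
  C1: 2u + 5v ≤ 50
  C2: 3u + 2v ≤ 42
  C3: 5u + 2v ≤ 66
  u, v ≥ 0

Primal max cᵀx s.t. Ax ≤ b, x ≥ 0  →  Dual min bᵀy s.t. Aᵀy ≥ c, y ≥ 0.

Minimize: z = 50y1 + 42y2 + 66y3

Subject to:
  2y1 + 3y2 + 5y3 ≥ 5
  5y1 + 2y2 + 2y3 ≥ 7
  y1, y2, y3 ≥ 0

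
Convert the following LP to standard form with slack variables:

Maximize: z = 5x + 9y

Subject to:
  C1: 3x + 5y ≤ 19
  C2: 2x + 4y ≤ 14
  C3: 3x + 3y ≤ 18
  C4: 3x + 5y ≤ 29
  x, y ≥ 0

max z = 5x + 9y

s.t.
  3x + 5y + s1 = 19
  2x + 4y + s2 = 14
  3x + 3y + s3 = 18
  3x + 5y + s4 = 29
  x, y, s1, s2, s3, s4 ≥ 0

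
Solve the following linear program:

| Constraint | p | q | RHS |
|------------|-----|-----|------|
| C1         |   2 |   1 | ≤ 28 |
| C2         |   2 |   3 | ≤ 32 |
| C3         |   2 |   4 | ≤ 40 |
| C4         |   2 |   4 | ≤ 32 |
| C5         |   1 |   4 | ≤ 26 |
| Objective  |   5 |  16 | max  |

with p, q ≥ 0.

Evaluate the objective at each vertex of the feasible region:
  z(0, 0) = 0
  z(14, 0) = 70
  z(13.33, 1.333) = 88
  z(6, 5) = 110  ←
  z(0, 6.5) = 104
The maximum is at p = 6, q = 5.

p = 6, q = 5, z = 110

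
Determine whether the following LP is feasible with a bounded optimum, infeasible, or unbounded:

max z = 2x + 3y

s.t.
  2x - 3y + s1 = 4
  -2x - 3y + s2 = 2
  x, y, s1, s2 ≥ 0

Unbounded (objective can increase without bound)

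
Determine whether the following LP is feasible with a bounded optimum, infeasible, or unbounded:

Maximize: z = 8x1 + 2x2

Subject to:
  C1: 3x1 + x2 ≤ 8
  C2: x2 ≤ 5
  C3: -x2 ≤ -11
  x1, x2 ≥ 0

Infeasible (no feasible solution exists)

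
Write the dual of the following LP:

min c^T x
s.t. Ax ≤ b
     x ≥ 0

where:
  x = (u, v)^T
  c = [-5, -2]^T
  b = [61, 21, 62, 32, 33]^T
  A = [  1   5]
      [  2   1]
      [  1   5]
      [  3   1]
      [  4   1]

Primal min cᵀx s.t. Ax ≤ b, x ≥ 0  →  Dual max −bᵀy s.t. Aᵀy ≥ −c, y ≥ 0.

Maximize: z = -61y1 - 21y2 - 62y3 - 32y4 - 33y5

Subject to:
  y1 + 2y2 + y3 + 3y4 + 4y5 ≥ 5
  5y1 + y2 + 5y3 + y4 + y5 ≥ 2
  y1, y2, y3, y4, y5 ≥ 0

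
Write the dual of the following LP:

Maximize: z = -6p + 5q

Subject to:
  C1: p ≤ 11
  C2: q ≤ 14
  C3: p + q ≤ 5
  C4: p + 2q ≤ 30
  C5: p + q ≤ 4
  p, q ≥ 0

Primal max cᵀx s.t. Ax ≤ b, x ≥ 0  →  Dual min bᵀy s.t. Aᵀy ≥ c, y ≥ 0.

Minimize: z = 11y1 + 14y2 + 5y3 + 30y4 + 4y5

Subject to:
  y1 + y3 + y4 + y5 ≥ -6
  y2 + y3 + 2y4 + y5 ≥ 5
  y1, y2, y3, y4, y5 ≥ 0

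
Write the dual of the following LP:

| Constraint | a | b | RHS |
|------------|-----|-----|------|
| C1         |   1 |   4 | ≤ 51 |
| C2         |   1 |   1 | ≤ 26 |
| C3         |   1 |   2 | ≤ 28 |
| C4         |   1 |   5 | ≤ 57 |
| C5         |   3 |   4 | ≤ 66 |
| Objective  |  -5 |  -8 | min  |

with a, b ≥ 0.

Primal min cᵀx s.t. Ax ≤ b, x ≥ 0  →  Dual max −bᵀy s.t. Aᵀy ≥ −c, y ≥ 0.

Maximize: z = -51y1 - 26y2 - 28y3 - 57y4 - 66y5

Subject to:
  y1 + y2 + y3 + y4 + 3y5 ≥ 5
  4y1 + y2 + 2y3 + 5y4 + 4y5 ≥ 8
  y1, y2, y3, y4, y5 ≥ 0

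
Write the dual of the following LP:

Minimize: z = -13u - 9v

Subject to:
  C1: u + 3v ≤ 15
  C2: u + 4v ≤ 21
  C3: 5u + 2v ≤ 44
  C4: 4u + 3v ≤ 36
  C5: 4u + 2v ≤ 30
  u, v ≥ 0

Primal min cᵀx s.t. Ax ≤ b, x ≥ 0  →  Dual max −bᵀy s.t. Aᵀy ≥ −c, y ≥ 0.

Maximize: z = -15y1 - 21y2 - 44y3 - 36y4 - 30y5

Subject to:
  y1 + y2 + 5y3 + 4y4 + 4y5 ≥ 13
  3y1 + 4y2 + 2y3 + 3y4 + 2y5 ≥ 9
  y1, y2, y3, y4, y5 ≥ 0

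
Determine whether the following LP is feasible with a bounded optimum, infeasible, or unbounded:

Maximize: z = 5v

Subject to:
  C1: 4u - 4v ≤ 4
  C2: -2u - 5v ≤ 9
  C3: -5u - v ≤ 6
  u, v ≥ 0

Unbounded (objective can increase without bound)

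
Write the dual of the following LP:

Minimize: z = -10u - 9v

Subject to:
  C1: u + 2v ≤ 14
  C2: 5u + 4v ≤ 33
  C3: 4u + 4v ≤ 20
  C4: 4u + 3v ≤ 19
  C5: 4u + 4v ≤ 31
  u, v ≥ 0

Primal min cᵀx s.t. Ax ≤ b, x ≥ 0  →  Dual max −bᵀy s.t. Aᵀy ≥ −c, y ≥ 0.

Maximize: z = -14y1 - 33y2 - 20y3 - 19y4 - 31y5

Subject to:
  y1 + 5y2 + 4y3 + 4y4 + 4y5 ≥ 10
  2y1 + 4y2 + 4y3 + 3y4 + 4y5 ≥ 9
  y1, y2, y3, y4, y5 ≥ 0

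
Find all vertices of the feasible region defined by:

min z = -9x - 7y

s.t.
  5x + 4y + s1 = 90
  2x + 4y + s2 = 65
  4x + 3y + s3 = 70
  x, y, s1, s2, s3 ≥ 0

(0, 0), (17.5, 0), (10, 10), (8.333, 12.08), (0, 16.25)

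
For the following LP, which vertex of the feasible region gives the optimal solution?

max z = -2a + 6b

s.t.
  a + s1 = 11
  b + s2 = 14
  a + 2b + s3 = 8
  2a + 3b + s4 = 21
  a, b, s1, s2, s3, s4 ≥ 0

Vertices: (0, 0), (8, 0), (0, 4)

Evaluate the objective at each vertex of the feasible region:
  z(0, 0) = 0
  z(8, 0) = -16
  z(0, 4) = 24  ←
The maximum is at a = 0, b = 4.

(0, 4)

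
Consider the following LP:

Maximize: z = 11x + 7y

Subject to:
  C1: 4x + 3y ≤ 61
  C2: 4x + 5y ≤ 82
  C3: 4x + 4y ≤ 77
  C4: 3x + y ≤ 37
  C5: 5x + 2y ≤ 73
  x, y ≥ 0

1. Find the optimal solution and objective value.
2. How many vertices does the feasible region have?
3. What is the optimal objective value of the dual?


1. x = 10, y = 7, z = 159
2. 5
3. 159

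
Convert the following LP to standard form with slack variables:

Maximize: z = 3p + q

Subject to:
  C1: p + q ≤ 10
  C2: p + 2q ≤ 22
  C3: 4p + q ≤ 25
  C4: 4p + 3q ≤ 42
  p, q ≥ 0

max z = 3p + q

s.t.
  p + q + s1 = 10
  p + 2q + s2 = 22
  4p + q + s3 = 25
  4p + 3q + s4 = 42
  p, q, s1, s2, s3, s4 ≥ 0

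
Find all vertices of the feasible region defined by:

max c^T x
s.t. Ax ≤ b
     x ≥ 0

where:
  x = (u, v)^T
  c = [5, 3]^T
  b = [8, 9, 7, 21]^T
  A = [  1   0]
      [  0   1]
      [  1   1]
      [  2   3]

(0, 0), (7, 0), (0, 7)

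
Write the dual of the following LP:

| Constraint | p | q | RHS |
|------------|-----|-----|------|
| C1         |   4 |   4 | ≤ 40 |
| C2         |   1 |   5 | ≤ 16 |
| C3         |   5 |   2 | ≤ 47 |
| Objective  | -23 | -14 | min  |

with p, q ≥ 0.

Primal min cᵀx s.t. Ax ≤ b, x ≥ 0  →  Dual max −bᵀy s.t. Aᵀy ≥ −c, y ≥ 0.

Maximize: z = -40y1 - 16y2 - 47y3

Subject to:
  4y1 + y2 + 5y3 ≥ 23
  4y1 + 5y2 + 2y3 ≥ 14
  y1, y2, y3 ≥ 0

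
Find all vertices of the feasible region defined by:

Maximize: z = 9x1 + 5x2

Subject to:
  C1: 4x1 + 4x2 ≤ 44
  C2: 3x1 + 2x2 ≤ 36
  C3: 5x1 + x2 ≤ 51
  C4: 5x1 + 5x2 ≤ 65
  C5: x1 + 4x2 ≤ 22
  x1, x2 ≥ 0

(0, 0), (10.2, 0), (10, 1), (7.333, 3.667), (0, 5.5)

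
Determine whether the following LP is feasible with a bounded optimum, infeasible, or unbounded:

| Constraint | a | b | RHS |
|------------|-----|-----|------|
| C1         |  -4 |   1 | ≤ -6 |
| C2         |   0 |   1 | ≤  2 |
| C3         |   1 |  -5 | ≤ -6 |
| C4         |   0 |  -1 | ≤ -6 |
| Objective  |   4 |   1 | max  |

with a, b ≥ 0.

Infeasible (no feasible solution exists)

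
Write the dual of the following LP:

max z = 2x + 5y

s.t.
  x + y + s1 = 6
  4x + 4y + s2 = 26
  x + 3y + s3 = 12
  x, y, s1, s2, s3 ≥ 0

Primal max cᵀx s.t. Ax ≤ b, x ≥ 0  →  Dual min bᵀy s.t. Aᵀy ≥ c, y ≥ 0.

Minimize: z = 6y1 + 26y2 + 12y3

Subject to:
  y1 + 4y2 + y3 ≥ 2
  y1 + 4y2 + 3y3 ≥ 5
  y1, y2, y3 ≥ 0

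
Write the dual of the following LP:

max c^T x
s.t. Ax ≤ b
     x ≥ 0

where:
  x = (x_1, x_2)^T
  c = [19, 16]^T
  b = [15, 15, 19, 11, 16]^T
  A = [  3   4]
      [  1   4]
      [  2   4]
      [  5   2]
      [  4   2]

Primal max cᵀx s.t. Ax ≤ b, x ≥ 0  →  Dual min bᵀy s.t. Aᵀy ≥ c, y ≥ 0.

Minimize: z = 15y1 + 15y2 + 19y3 + 11y4 + 16y5

Subject to:
  3y1 + y2 + 2y3 + 5y4 + 4y5 ≥ 19
  4y1 + 4y2 + 4y3 + 2y4 + 2y5 ≥ 16
  y1, y2, y3, y4, y5 ≥ 0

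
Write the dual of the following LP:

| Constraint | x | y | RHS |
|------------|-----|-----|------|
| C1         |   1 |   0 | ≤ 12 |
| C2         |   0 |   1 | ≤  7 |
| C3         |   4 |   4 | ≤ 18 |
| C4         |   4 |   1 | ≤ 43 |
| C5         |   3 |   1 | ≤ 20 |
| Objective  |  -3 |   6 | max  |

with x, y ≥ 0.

Primal max cᵀx s.t. Ax ≤ b, x ≥ 0  →  Dual min bᵀy s.t. Aᵀy ≥ c, y ≥ 0.

Minimize: z = 12y1 + 7y2 + 18y3 + 43y4 + 20y5

Subject to:
  y1 + 4y3 + 4y4 + 3y5 ≥ -3
  y2 + 4y3 + y4 + y5 ≥ 6
  y1, y2, y3, y4, y5 ≥ 0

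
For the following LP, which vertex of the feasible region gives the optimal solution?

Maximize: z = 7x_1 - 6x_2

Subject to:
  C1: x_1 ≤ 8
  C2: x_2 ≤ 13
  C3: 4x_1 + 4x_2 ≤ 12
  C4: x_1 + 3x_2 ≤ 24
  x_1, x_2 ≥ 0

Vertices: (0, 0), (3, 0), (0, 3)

Evaluate the objective at each vertex of the feasible region:
  z(0, 0) = 0
  z(3, 0) = 21  ←
  z(0, 3) = -18
The maximum is at x_1 = 3, x_2 = 0.

(3, 0)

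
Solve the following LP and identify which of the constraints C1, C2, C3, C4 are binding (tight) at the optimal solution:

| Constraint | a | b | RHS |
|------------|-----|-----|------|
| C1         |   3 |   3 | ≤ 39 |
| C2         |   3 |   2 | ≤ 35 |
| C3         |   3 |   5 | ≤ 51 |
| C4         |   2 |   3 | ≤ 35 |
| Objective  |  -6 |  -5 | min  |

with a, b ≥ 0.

At a = 9, b = 4, compute slack b - a·x for each constraint:
  C1: 39 − 39 = 0  (binding)
  C2: 35 − 35 = 0  (binding)
  C3: 51 − 47 = 4  (slack)
  C4: 35 − 30 = 5  (slack)

Optimal: a = 9, b = 4
Binding: C1, C2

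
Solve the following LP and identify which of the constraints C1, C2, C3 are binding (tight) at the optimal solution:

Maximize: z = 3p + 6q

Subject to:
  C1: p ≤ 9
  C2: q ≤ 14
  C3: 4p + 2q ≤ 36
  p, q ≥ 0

At p = 2, q = 14, compute slack b - a·x for each constraint:
  C1: 9 − 2 = 7  (slack)
  C2: 14 − 14 = 0  (binding)
  C3: 36 − 36 = 0  (binding)

Optimal: p = 2, q = 14
Binding: C2, C3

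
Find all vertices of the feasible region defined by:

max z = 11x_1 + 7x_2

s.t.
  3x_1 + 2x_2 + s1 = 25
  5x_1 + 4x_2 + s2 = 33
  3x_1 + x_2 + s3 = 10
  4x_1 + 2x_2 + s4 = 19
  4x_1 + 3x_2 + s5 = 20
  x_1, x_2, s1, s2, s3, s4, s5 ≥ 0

(0, 0), (3.333, 0), (2, 4), (0, 6.667)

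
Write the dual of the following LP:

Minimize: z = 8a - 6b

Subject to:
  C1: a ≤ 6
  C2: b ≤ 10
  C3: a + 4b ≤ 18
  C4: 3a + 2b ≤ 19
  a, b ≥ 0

Primal min cᵀx s.t. Ax ≤ b, x ≥ 0  →  Dual max −bᵀy s.t. Aᵀy ≥ −c, y ≥ 0.

Maximize: z = -6y1 - 10y2 - 18y3 - 19y4

Subject to:
  y1 + y3 + 3y4 ≥ -8
  y2 + 4y3 + 2y4 ≥ 6
  y1, y2, y3, y4 ≥ 0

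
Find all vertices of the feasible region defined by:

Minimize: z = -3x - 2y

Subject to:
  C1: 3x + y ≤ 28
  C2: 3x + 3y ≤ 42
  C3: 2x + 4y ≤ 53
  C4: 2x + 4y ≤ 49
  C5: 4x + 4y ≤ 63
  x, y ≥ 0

(0, 0), (9.333, 0), (7, 7), (3.5, 10.5), (0, 12.25)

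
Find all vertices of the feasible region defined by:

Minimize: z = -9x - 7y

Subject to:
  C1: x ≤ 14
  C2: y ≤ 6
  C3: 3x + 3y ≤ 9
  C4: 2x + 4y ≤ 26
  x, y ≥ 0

(0, 0), (3, 0), (0, 3)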